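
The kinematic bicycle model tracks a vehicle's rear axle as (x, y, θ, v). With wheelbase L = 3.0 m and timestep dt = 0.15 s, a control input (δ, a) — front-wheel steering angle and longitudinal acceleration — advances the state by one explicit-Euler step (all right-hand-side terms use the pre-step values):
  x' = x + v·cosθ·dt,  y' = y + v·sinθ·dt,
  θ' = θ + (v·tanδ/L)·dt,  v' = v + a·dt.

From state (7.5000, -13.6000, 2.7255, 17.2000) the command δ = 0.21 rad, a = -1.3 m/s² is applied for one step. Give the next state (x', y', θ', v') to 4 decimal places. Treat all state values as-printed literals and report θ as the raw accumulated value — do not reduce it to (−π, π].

(5.1401, -12.5572, 2.9088, 17.0050)

x' = 7.5000 + 17.2000·cos(2.7255)·0.15 = 5.1401
y' = -13.6000 + 17.2000·sin(2.7255)·0.15 = -12.5572
θ' = 2.7255 + (17.2000/3.0)·tan(0.21)·0.15 = 2.9088
v' = 17.2000 − 1.3000·0.15 = 17.0050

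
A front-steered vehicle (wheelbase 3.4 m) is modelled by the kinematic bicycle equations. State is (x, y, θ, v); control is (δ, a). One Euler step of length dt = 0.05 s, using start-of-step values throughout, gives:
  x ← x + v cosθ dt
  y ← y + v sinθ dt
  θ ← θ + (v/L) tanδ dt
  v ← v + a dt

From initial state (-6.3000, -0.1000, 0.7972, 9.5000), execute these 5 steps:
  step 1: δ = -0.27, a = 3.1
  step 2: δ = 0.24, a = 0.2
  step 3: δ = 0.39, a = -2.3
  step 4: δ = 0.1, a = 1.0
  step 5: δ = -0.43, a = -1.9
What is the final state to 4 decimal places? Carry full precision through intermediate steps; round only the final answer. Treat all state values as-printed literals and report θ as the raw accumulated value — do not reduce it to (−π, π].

(-4.6531, 1.6411, 0.8011, 9.5050)

after step 1 (δ=-0.27, a=3.1): (-5.968112, 0.239816, 0.758535, 9.655000)
after step 2 (δ=0.24, a=0.2): (-5.617710, 0.571880, 0.793281, 9.665000)
after step 3 (δ=0.39, a=-2.3): (-5.278705, 0.916273, 0.851706, 9.550000)
after step 4 (δ=0.1, a=1.0): (-4.964176, 1.275546, 0.865797, 9.600000)
after step 5 (δ=-0.43, a=-1.9): (-4.653120, 1.641120, 0.801050, 9.505000)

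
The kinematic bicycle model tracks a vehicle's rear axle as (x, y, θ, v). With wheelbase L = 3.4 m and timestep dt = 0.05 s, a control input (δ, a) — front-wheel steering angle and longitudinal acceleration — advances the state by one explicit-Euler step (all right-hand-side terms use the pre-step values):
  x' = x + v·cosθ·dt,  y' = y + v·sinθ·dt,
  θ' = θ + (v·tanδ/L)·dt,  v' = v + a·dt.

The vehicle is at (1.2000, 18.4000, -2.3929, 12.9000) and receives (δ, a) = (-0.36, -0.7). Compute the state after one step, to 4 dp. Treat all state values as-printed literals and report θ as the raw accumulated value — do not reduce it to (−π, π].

(0.7275, 17.9610, -2.4643, 12.8650)

x' = 1.2000 + 12.9000·cos(-2.3929)·0.05 = 0.7275
y' = 18.4000 + 12.9000·sin(-2.3929)·0.05 = 17.9610
θ' = -2.3929 + (12.9000/3.4)·tan(-0.36)·0.05 = -2.4643
v' = 12.9000 − 0.7000·0.05 = 12.8650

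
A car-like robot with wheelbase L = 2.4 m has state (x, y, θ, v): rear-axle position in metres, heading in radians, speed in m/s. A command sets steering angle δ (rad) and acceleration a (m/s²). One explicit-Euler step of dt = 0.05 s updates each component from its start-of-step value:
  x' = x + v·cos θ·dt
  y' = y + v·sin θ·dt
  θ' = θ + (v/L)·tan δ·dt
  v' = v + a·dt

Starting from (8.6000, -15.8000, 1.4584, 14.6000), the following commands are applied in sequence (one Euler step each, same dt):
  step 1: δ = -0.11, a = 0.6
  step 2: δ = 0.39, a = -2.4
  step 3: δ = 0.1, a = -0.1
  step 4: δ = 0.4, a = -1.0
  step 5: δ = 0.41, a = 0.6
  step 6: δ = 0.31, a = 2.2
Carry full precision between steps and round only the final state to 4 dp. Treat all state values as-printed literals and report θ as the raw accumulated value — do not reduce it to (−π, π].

(8.5054, -11.4860, 1.9357, 14.5950)

after step 1 (δ=-0.11, a=0.6): (8.681877, -15.074606, 1.424806, 14.630000)
after step 2 (δ=0.39, a=-2.4): (8.788290, -14.350888, 1.550092, 14.510000)
after step 3 (δ=0.1, a=-0.1): (8.803309, -13.625543, 1.580423, 14.505000)
after step 4 (δ=0.4, a=-1.0): (8.796328, -12.900327, 1.708185, 14.455000)
after step 5 (δ=0.41, a=0.6): (8.697342, -12.184387, 1.839073, 14.485000)
after step 6 (δ=0.31, a=2.2): (8.505365, -11.486044, 1.935738, 14.595000)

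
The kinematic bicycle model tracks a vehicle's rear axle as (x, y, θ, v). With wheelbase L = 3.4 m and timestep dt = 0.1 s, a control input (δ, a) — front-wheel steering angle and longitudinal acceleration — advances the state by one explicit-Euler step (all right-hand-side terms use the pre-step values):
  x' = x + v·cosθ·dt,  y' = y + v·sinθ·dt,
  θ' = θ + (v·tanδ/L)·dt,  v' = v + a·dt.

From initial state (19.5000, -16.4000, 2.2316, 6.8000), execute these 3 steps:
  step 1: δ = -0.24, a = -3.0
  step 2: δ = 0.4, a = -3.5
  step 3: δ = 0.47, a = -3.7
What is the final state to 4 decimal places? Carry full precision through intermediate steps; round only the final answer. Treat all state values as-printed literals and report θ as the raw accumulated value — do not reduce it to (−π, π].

after step 1 (δ=-0.24, a=-3.0): (19.082649, -15.863141, 2.182657, 6.500000)
after step 2 (δ=0.4, a=-3.5): (18.709295, -15.331063, 2.263485, 6.150000)
after step 3 (δ=0.47, a=-3.7): (18.316550, -14.857801, 2.355367, 5.780000)

(18.3166, -14.8578, 2.3554, 5.7800)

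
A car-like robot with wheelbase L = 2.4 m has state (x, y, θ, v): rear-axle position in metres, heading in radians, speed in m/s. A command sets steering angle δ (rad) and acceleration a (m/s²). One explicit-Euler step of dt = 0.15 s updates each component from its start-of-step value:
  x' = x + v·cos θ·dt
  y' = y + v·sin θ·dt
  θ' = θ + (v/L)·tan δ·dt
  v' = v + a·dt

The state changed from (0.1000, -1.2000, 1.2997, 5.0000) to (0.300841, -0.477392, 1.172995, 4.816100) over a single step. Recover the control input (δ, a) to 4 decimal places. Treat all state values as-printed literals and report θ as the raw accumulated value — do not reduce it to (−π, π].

δ = -0.3852, a = -1.2260

a = (v'−v)/dt = (-0.183900)/0.15 = -1.2260
Δθ = θ'−θ = -0.126705;  (v·dt/L) = 5.0000·0.15/2.4 = 0.312500
tan δ = Δθ·L/(v·dt) = -0.405456  →  δ = -0.3852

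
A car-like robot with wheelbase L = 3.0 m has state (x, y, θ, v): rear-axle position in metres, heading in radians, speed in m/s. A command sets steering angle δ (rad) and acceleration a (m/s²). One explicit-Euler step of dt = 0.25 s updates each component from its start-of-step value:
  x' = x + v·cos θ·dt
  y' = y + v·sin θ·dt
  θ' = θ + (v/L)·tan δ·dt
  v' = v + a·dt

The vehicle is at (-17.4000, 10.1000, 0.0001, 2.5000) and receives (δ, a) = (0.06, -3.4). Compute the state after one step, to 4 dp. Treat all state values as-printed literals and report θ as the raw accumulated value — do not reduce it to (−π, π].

(-16.7750, 10.1001, 0.0126, 1.6500)

x' = -17.4000 + 2.5000·cos(0.0001)·0.25 = -16.7750
y' = 10.1000 + 2.5000·sin(0.0001)·0.25 = 10.1001
θ' = 0.0001 + (2.5000/3.0)·tan(0.06)·0.25 = 0.0126
v' = 2.5000 − 3.4000·0.25 = 1.6500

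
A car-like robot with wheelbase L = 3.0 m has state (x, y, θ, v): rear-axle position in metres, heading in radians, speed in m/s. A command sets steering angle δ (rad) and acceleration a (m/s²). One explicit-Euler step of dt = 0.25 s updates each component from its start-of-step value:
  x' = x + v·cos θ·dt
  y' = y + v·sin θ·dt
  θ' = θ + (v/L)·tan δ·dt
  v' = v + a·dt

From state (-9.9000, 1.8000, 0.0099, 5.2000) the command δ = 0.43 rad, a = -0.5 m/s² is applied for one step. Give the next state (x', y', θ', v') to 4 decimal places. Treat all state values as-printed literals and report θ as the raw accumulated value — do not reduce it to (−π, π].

x' = -9.9000 + 5.2000·cos(0.0099)·0.25 = -8.6001
y' = 1.8000 + 5.2000·sin(0.0099)·0.25 = 1.8129
θ' = 0.0099 + (5.2000/3.0)·tan(0.43)·0.25 = 0.2086
v' = 5.2000 − 0.5000·0.25 = 5.0750

(-8.6001, 1.8129, 0.2086, 5.0750)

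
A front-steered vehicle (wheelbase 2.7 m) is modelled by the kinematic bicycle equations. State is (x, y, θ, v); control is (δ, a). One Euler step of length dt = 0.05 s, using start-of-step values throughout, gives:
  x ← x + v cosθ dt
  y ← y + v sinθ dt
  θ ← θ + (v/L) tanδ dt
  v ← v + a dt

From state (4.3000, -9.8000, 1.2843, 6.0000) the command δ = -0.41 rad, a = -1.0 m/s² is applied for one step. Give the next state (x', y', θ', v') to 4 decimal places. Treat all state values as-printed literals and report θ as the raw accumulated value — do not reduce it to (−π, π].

x' = 4.3000 + 6.0000·cos(1.2843)·0.05 = 4.3848
y' = -9.8000 + 6.0000·sin(1.2843)·0.05 = -9.5122
θ' = 1.2843 + (6.0000/2.7)·tan(-0.41)·0.05 = 1.2360
v' = 6.0000 − 1.0000·0.05 = 5.9500

(4.3848, -9.5122, 1.2360, 5.9500)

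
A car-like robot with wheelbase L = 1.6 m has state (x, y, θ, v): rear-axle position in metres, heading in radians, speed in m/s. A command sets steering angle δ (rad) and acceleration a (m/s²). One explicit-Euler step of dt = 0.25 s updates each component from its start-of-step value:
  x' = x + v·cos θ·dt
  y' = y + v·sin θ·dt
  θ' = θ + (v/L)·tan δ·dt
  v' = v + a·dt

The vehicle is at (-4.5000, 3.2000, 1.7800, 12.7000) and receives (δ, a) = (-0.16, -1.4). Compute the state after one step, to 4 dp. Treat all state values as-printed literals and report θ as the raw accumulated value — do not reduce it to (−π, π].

x' = -4.5000 + 12.7000·cos(1.7800)·0.25 = -5.1594
y' = 3.2000 + 12.7000·sin(1.7800)·0.25 = 6.3058
θ' = 1.7800 + (12.7000/1.6)·tan(-0.16)·0.25 = 1.4598
v' = 12.7000 − 1.4000·0.25 = 12.3500

(-5.1594, 6.3058, 1.4598, 12.3500)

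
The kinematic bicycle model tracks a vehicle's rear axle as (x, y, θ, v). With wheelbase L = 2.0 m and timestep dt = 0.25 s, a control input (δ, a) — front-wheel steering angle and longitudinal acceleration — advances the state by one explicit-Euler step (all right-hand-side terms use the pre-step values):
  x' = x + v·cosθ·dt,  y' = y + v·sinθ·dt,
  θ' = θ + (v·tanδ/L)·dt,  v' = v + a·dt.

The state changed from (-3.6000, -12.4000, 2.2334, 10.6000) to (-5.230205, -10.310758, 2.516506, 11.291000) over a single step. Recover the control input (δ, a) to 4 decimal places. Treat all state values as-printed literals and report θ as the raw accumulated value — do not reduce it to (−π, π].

a = (v'−v)/dt = (0.691000)/0.25 = 2.7640
Δθ = θ'−θ = 0.283106;  (v·dt/L) = 10.6000·0.25/2.0 = 1.325000
tan δ = Δθ·L/(v·dt) = 0.213665  →  δ = 0.2105

δ = 0.2105, a = 2.7640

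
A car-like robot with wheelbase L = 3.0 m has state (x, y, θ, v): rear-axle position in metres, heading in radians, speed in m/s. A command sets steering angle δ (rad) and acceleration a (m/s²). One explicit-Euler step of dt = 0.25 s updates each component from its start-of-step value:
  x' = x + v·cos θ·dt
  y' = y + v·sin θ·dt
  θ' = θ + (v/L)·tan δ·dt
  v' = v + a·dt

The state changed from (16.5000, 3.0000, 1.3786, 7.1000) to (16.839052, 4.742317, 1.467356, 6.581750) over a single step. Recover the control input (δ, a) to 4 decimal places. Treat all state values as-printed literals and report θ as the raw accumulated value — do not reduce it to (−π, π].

a = (v'−v)/dt = (-0.518250)/0.25 = -2.0730
Δθ = θ'−θ = 0.088756;  (v·dt/L) = 7.1000·0.25/3.0 = 0.591667
tan δ = Δθ·L/(v·dt) = 0.150010  →  δ = 0.1489

δ = 0.1489, a = -2.0730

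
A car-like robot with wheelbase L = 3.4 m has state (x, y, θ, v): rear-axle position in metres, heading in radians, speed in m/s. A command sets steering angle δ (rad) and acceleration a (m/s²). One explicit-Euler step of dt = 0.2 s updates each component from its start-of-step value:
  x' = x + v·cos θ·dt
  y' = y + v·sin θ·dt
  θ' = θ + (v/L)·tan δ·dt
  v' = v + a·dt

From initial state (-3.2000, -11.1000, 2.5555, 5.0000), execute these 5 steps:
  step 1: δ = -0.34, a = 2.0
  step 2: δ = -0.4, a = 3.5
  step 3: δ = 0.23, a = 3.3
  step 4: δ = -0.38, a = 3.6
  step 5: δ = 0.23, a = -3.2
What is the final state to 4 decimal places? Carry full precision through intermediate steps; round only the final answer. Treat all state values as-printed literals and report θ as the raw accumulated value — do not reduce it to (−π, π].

after step 1 (δ=-0.34, a=2.0): (-4.033108, -10.546890, 2.451460, 5.400000)
after step 2 (δ=-0.4, a=3.5): (-4.865963, -9.859319, 2.317161, 6.100000)
after step 3 (δ=0.23, a=3.3): (-5.694311, -8.963641, 2.401177, 6.760000)
after step 4 (δ=-0.38, a=3.6): (-6.692341, -8.051589, 2.242352, 7.480000)
after step 5 (δ=0.23, a=-3.2): (-7.623159, -6.880438, 2.345375, 6.840000)

(-7.6232, -6.8804, 2.3454, 6.8400)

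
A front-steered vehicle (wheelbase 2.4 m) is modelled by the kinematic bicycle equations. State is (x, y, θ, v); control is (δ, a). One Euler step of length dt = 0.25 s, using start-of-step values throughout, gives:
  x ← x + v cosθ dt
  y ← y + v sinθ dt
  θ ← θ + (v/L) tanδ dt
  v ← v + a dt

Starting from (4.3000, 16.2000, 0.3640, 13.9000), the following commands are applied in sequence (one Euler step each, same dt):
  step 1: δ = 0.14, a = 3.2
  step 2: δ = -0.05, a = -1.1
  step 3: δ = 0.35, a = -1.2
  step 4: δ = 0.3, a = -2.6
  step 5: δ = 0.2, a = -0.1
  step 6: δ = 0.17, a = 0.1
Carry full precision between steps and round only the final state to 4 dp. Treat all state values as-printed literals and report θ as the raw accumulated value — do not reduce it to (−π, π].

(15.1705, 30.8097, 2.0201, 13.4750)

after step 1 (δ=0.14, a=3.2): (7.547319, 17.437152, 0.568043, 14.700000)
after step 2 (δ=-0.05, a=-1.1): (10.645180, 19.414242, 0.491417, 14.425000)
after step 3 (δ=0.35, a=-1.2): (13.824685, 21.115943, 1.039910, 14.125000)
after step 4 (δ=0.3, a=-2.6): (15.612549, 24.161147, 1.495053, 13.475000)
after step 5 (δ=0.2, a=-0.1): (15.867464, 27.520238, 1.779586, 13.450000)
after step 6 (δ=0.17, a=0.1): (15.170497, 30.809713, 2.020085, 13.475000)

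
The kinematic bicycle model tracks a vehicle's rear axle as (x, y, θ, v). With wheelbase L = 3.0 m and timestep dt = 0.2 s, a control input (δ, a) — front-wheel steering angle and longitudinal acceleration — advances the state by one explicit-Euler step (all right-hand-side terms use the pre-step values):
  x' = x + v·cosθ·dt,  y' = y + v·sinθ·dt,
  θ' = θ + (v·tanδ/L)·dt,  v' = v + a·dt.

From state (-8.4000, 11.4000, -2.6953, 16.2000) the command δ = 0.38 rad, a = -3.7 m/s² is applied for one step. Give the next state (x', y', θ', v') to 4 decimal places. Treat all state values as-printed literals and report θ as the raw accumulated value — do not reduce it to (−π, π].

(-11.3227, 10.0015, -2.2639, 15.4600)

x' = -8.4000 + 16.2000·cos(-2.6953)·0.2 = -11.3227
y' = 11.4000 + 16.2000·sin(-2.6953)·0.2 = 10.0015
θ' = -2.6953 + (16.2000/3.0)·tan(0.38)·0.2 = -2.2639
v' = 16.2000 − 3.7000·0.2 = 15.4600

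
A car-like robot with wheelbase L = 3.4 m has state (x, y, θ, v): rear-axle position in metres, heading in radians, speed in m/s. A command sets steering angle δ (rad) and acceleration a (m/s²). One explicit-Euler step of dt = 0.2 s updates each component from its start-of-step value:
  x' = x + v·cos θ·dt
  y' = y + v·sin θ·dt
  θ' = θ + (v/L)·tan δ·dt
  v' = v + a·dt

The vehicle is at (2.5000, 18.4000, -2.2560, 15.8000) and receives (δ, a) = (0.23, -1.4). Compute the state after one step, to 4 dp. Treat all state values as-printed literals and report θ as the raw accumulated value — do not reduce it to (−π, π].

x' = 2.5000 + 15.8000·cos(-2.2560)·0.2 = 0.5003
y' = 18.4000 + 15.8000·sin(-2.2560)·0.2 = 15.9532
θ' = -2.2560 + (15.8000/3.4)·tan(0.23)·0.2 = -2.0384
v' = 15.8000 − 1.4000·0.2 = 15.5200

(0.5003, 15.9532, -2.0384, 15.5200)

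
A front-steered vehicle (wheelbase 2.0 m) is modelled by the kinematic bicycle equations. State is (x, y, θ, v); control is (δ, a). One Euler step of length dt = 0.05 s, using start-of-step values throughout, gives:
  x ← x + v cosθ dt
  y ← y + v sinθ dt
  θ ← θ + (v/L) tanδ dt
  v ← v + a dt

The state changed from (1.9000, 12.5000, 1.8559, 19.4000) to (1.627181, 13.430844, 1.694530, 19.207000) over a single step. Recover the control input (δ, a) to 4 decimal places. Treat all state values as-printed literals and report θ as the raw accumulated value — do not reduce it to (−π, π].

a = (v'−v)/dt = (-0.193000)/0.05 = -3.8600
Δθ = θ'−θ = -0.161370;  (v·dt/L) = 19.4000·0.05/2.0 = 0.485000
tan δ = Δθ·L/(v·dt) = -0.332722  →  δ = -0.3212

δ = -0.3212, a = -3.8600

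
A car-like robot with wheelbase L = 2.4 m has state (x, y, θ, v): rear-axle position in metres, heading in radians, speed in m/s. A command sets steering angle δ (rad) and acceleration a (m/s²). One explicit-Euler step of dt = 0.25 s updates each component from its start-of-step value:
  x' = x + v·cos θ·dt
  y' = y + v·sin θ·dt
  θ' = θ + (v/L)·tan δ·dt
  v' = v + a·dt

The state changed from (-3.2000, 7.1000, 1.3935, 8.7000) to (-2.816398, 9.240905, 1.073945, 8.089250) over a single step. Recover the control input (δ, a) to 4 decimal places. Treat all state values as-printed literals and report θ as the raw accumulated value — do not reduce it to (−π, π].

a = (v'−v)/dt = (-0.610750)/0.25 = -2.4430
Δθ = θ'−θ = -0.319555;  (v·dt/L) = 8.7000·0.25/2.4 = 0.906250
tan δ = Δθ·L/(v·dt) = -0.352612  →  δ = -0.3390

δ = -0.3390, a = -2.4430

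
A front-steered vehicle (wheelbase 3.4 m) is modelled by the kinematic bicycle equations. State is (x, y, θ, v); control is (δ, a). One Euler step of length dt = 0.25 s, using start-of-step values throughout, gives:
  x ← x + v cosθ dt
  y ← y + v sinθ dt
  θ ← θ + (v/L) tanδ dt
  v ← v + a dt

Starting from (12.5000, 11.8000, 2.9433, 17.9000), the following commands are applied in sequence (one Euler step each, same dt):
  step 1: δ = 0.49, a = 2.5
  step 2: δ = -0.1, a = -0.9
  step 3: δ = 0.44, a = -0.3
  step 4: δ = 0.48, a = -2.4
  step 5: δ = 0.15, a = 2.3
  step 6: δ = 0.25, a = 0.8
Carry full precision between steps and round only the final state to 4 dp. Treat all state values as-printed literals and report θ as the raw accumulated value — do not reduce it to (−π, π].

(-0.6679, -3.7160, 5.3774, 18.4000)

after step 1 (δ=0.49, a=2.5): (8.112691, 12.681556, 3.645333, 18.525000)
after step 2 (δ=-0.1, a=-0.9): (4.056719, 10.446030, 3.508664, 18.300000)
after step 3 (δ=0.44, a=-0.3): (-0.213505, 8.804139, 4.142141, 18.225000)
after step 4 (δ=0.48, a=-2.4): (-2.673157, 4.968839, 4.839797, 17.625000)
after step 5 (δ=0.15, a=2.3): (-2.113281, 0.598304, 5.035662, 18.200000)
after step 6 (δ=0.25, a=0.8): (-0.667875, -3.716010, 5.377370, 18.400000)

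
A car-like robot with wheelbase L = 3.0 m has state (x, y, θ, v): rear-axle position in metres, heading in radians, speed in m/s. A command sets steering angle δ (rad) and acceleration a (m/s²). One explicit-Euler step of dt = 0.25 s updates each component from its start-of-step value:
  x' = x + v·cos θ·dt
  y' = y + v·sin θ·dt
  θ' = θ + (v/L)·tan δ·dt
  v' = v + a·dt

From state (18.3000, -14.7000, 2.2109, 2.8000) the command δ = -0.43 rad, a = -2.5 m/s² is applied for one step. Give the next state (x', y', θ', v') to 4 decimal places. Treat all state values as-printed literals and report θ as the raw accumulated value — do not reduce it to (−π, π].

x' = 18.3000 + 2.8000·cos(2.2109)·0.25 = 17.8819
y' = -14.7000 + 2.8000·sin(2.2109)·0.25 = -14.1386
θ' = 2.2109 + (2.8000/3.0)·tan(-0.43)·0.25 = 2.1039
v' = 2.8000 − 2.5000·0.25 = 2.1750

(17.8819, -14.1386, 2.1039, 2.1750)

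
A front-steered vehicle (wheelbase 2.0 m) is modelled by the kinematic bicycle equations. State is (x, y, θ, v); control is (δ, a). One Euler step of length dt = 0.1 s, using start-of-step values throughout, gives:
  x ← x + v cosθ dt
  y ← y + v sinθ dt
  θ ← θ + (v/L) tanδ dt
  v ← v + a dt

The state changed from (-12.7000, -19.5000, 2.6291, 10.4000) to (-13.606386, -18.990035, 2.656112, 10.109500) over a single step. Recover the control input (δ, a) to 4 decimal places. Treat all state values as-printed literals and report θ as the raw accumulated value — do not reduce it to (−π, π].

a = (v'−v)/dt = (-0.290500)/0.1 = -2.9050
Δθ = θ'−θ = 0.027012;  (v·dt/L) = 10.4000·0.1/2.0 = 0.520000
tan δ = Δθ·L/(v·dt) = 0.051946  →  δ = 0.0519

δ = 0.0519, a = -2.9050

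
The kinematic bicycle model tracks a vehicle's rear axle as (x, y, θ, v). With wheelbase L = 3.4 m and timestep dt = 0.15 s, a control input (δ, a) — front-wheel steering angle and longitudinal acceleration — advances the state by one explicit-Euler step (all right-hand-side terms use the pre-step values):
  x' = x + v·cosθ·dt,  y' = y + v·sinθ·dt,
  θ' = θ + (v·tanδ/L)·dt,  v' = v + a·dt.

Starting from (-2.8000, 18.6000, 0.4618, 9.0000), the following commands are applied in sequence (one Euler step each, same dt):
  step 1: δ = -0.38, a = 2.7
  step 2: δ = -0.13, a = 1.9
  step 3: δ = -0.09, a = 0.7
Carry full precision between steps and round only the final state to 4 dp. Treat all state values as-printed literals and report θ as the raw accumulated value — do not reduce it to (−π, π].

(1.1637, 19.9809, 0.2104, 9.7950)

after step 1 (δ=-0.38, a=2.7): (-1.591410, 19.201506, 0.303210, 9.405000)
after step 2 (δ=-0.13, a=1.9): (-0.245014, 19.622735, 0.248963, 9.690000)
after step 3 (δ=-0.09, a=0.7): (1.163672, 19.980877, 0.210384, 9.795000)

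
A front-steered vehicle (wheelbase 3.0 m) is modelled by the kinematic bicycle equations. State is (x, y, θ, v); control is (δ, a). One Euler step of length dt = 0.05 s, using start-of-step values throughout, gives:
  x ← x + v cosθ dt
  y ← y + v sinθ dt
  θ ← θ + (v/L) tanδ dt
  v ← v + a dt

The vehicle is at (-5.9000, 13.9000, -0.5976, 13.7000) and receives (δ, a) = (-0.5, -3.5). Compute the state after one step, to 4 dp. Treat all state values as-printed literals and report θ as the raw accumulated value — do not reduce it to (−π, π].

x' = -5.9000 + 13.7000·cos(-0.5976)·0.05 = -5.3337
y' = 13.9000 + 13.7000·sin(-0.5976)·0.05 = 13.5146
θ' = -0.5976 + (13.7000/3.0)·tan(-0.5)·0.05 = -0.7223
v' = 13.7000 − 3.5000·0.05 = 13.5250

(-5.3337, 13.5146, -0.7223, 13.5250)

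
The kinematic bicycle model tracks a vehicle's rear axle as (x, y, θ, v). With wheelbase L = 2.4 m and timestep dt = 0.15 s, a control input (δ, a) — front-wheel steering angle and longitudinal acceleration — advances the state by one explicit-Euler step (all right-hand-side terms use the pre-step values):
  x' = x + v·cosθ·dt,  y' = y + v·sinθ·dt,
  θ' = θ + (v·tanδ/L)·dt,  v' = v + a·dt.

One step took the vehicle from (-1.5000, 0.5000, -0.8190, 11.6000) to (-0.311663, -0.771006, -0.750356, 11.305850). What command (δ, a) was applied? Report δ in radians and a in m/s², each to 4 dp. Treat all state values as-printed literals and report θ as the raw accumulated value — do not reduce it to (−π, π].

δ = 0.0944, a = -1.9610

a = (v'−v)/dt = (-0.294150)/0.15 = -1.9610
Δθ = θ'−θ = 0.068644;  (v·dt/L) = 11.6000·0.15/2.4 = 0.725000
tan δ = Δθ·L/(v·dt) = 0.094681  →  δ = 0.0944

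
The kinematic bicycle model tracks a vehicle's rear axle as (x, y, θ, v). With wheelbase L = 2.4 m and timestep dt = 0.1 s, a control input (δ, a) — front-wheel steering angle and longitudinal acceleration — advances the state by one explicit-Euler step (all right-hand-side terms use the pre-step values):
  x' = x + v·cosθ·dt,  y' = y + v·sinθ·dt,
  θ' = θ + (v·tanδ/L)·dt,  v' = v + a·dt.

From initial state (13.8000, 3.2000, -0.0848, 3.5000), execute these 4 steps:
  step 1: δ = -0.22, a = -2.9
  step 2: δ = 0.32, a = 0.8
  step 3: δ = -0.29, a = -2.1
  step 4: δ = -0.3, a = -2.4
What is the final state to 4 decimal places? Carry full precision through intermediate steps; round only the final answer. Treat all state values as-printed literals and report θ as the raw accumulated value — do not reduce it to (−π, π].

(15.1017, 3.0737, -0.1537, 2.8400)

after step 1 (δ=-0.22, a=-2.9): (14.148742, 3.170356, -0.117411, 3.210000)
after step 2 (δ=0.32, a=0.8): (14.467532, 3.132753, -0.073088, 3.290000)
after step 3 (δ=-0.29, a=-2.1): (14.795654, 3.108729, -0.113995, 3.080000)
after step 4 (δ=-0.3, a=-2.4): (15.101655, 3.073694, -0.153693, 2.840000)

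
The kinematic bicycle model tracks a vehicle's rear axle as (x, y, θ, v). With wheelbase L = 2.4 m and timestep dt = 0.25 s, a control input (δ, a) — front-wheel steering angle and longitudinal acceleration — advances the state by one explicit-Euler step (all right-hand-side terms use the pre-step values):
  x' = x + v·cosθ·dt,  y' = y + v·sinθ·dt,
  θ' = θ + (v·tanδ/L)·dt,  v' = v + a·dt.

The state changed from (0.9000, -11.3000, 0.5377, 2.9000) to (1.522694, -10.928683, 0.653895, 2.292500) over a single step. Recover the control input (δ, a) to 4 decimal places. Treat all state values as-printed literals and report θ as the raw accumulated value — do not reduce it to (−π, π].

a = (v'−v)/dt = (-0.607500)/0.25 = -2.4300
Δθ = θ'−θ = 0.116195;  (v·dt/L) = 2.9000·0.25/2.4 = 0.302083
tan δ = Δθ·L/(v·dt) = 0.384646  →  δ = 0.3672

δ = 0.3672, a = -2.4300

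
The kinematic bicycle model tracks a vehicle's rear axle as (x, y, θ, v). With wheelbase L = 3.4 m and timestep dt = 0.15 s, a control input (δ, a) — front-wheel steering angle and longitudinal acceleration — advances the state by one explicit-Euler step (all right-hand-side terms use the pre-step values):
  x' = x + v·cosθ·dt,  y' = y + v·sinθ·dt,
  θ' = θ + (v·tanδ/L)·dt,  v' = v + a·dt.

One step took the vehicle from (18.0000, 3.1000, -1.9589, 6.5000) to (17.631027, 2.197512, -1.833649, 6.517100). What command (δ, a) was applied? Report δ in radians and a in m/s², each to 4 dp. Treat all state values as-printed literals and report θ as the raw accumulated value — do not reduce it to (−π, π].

a = (v'−v)/dt = (0.017100)/0.15 = 0.1140
Δθ = θ'−θ = 0.125251;  (v·dt/L) = 6.5000·0.15/3.4 = 0.286765
tan δ = Δθ·L/(v·dt) = 0.436773  →  δ = 0.4118

δ = 0.4118, a = 0.1140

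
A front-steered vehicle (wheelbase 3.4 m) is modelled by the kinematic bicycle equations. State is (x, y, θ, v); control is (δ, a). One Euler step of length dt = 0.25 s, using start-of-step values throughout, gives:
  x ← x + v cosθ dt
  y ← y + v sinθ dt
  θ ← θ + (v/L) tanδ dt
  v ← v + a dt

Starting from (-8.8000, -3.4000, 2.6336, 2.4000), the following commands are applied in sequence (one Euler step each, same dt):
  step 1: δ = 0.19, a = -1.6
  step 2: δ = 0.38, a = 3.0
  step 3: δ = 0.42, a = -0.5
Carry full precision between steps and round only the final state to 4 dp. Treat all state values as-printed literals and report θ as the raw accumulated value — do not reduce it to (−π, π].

(-10.3982, -2.6025, 2.8166, 2.6250)

after step 1 (δ=0.19, a=-1.6): (-9.324234, -3.108145, 2.667539, 2.000000)
after step 2 (δ=0.38, a=3.0): (-9.769096, -2.879897, 2.726276, 2.750000)
after step 3 (δ=0.42, a=-0.5): (-10.398151, -2.602505, 2.816576, 2.625000)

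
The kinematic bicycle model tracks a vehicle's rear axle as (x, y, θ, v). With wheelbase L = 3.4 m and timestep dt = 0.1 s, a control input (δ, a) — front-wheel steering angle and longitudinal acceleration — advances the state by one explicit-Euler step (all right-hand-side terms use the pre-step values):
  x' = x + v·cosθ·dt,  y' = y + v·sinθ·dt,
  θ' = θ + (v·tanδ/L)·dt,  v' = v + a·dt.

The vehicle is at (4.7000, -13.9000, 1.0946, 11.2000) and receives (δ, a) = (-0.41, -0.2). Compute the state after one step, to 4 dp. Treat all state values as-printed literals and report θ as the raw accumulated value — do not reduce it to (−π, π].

x' = 4.7000 + 11.2000·cos(1.0946)·0.1 = 5.2134
y' = -13.9000 + 11.2000·sin(1.0946)·0.1 = -12.9046
θ' = 1.0946 + (11.2000/3.4)·tan(-0.41)·0.1 = 0.9514
v' = 11.2000 − 0.2000·0.1 = 11.1800

(5.2134, -12.9046, 0.9514, 11.1800)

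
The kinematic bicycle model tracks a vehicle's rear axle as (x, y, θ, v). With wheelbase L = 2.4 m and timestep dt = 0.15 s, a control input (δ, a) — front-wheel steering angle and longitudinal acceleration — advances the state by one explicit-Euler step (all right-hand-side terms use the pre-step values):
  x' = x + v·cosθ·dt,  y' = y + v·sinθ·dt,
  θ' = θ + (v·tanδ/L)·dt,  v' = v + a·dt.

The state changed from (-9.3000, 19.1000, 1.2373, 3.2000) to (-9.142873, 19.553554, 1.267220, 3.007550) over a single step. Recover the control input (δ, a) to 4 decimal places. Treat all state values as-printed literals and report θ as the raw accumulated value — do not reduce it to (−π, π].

a = (v'−v)/dt = (-0.192450)/0.15 = -1.2830
Δθ = θ'−θ = 0.029920;  (v·dt/L) = 3.2000·0.15/2.4 = 0.200000
tan δ = Δθ·L/(v·dt) = 0.149600  →  δ = 0.1485

δ = 0.1485, a = -1.2830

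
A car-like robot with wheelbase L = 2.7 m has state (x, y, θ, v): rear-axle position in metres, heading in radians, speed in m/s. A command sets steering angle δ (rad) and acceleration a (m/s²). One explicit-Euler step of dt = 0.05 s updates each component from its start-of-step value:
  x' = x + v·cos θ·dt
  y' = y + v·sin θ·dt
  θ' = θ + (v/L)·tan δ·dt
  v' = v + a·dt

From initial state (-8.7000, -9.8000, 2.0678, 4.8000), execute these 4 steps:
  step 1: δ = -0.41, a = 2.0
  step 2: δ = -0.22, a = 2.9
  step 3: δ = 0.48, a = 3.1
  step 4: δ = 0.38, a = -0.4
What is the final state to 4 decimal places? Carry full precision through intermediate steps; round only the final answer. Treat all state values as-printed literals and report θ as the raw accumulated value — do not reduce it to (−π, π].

after step 1 (δ=-0.41, a=2.0): (-8.814431, -9.589036, 2.029166, 4.900000)
after step 2 (δ=-0.22, a=2.9): (-8.922840, -9.369326, 2.008875, 5.045000)
after step 3 (δ=0.48, a=3.1): (-9.029844, -9.140897, 2.057513, 5.200000)
after step 4 (δ=0.38, a=-0.4): (-9.151453, -8.911090, 2.095975, 5.180000)

(-9.1515, -8.9111, 2.0960, 5.1800)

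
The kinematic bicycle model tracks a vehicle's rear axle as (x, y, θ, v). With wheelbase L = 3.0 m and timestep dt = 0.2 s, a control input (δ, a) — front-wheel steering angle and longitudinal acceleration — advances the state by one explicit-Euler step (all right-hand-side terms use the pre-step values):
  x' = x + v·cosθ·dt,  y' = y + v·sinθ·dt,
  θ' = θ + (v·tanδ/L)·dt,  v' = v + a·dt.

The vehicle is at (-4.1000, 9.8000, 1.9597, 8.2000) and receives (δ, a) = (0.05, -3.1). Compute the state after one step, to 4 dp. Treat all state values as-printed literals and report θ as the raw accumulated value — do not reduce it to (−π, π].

x' = -4.1000 + 8.2000·cos(1.9597)·0.2 = -4.7218
y' = 9.8000 + 8.2000·sin(1.9597)·0.2 = 11.3175
θ' = 1.9597 + (8.2000/3.0)·tan(0.05)·0.2 = 1.9871
v' = 8.2000 − 3.1000·0.2 = 7.5800

(-4.7218, 11.3175, 1.9871, 7.5800)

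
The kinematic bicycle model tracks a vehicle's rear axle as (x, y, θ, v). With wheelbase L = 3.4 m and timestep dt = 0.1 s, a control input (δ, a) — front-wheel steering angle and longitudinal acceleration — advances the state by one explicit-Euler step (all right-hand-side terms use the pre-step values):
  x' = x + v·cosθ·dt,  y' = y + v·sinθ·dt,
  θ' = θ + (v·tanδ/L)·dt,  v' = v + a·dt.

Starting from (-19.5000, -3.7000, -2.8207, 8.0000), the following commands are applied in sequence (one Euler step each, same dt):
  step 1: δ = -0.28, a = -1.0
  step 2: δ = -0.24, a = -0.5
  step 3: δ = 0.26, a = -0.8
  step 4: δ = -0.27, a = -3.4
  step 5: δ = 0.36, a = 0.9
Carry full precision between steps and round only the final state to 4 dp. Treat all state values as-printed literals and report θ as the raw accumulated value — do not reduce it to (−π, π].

after step 1 (δ=-0.28, a=-1.0): (-20.259163, -3.952331, -2.888360, 7.900000)
after step 2 (δ=-0.24, a=-0.5): (-21.023968, -4.150254, -2.945220, 7.850000)
after step 3 (δ=0.26, a=-0.8): (-21.793881, -4.303417, -2.883801, 7.770000)
after step 4 (δ=-0.27, a=-3.4): (-22.545206, -4.501510, -2.947048, 7.430000)
after step 5 (δ=0.36, a=0.9): (-23.274190, -4.645146, -2.864793, 7.520000)

(-23.2742, -4.6451, -2.8648, 7.5200)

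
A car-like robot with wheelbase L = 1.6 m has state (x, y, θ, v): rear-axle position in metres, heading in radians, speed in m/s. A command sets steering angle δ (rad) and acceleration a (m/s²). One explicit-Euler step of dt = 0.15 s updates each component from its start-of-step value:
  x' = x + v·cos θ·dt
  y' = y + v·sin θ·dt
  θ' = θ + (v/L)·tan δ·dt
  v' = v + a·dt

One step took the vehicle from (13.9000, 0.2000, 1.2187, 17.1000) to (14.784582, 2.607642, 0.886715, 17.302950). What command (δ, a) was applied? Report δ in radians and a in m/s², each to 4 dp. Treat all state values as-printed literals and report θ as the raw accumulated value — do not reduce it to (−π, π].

a = (v'−v)/dt = (0.202950)/0.15 = 1.3530
Δθ = θ'−θ = -0.331985;  (v·dt/L) = 17.1000·0.15/1.6 = 1.603125
tan δ = Δθ·L/(v·dt) = -0.207086  →  δ = -0.2042

δ = -0.2042, a = 1.3530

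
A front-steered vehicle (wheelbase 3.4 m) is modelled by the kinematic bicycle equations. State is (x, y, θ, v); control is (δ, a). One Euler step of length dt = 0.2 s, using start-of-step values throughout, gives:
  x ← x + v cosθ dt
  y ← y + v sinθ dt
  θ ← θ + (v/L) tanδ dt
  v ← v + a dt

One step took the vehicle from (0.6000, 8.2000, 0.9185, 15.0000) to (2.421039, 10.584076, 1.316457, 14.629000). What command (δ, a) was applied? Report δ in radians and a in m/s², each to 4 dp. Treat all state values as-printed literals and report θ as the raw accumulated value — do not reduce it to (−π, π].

δ = 0.4237, a = -1.8550

a = (v'−v)/dt = (-0.371000)/0.2 = -1.8550
Δθ = θ'−θ = 0.397957;  (v·dt/L) = 15.0000·0.2/3.4 = 0.882353
tan δ = Δθ·L/(v·dt) = 0.451018  →  δ = 0.4237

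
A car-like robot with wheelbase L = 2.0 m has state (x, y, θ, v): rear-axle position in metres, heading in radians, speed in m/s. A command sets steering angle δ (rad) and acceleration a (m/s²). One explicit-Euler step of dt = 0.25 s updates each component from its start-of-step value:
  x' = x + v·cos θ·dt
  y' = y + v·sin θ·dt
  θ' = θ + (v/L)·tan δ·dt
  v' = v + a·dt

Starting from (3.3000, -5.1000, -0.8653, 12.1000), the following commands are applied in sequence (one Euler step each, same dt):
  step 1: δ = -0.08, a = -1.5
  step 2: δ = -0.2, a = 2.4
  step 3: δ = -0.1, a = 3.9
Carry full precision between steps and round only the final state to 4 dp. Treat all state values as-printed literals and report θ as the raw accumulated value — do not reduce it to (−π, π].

(7.7509, -12.8030, -1.4382, 13.3000)

after step 1 (δ=-0.08, a=-1.5): (5.261446, -7.402902, -0.986559, 11.725000)
after step 2 (δ=-0.2, a=2.4): (6.878216, -9.847954, -1.283656, 12.325000)
after step 3 (δ=-0.1, a=3.9): (7.750860, -12.803050, -1.438234, 13.300000)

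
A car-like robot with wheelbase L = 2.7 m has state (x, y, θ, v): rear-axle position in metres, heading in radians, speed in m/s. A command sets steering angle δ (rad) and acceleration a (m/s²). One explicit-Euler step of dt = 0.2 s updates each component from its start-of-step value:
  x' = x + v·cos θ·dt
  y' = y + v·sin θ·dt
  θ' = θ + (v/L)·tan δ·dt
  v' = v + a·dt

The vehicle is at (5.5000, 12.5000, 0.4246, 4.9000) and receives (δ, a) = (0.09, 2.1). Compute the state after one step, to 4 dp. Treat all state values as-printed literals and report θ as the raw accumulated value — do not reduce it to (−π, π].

(6.3930, 12.9037, 0.4574, 5.3200)

x' = 5.5000 + 4.9000·cos(0.4246)·0.2 = 6.3930
y' = 12.5000 + 4.9000·sin(0.4246)·0.2 = 12.9037
θ' = 0.4246 + (4.9000/2.7)·tan(0.09)·0.2 = 0.4574
v' = 4.9000 + 2.1000·0.2 = 5.3200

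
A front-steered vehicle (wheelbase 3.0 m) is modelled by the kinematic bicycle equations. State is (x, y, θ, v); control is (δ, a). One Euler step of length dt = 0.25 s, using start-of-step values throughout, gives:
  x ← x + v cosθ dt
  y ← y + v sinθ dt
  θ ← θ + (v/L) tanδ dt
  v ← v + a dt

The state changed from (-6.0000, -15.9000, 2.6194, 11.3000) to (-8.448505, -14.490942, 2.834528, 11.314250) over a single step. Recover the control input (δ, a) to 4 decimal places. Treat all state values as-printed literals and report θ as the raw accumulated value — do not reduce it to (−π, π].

δ = 0.2246, a = 0.0570

a = (v'−v)/dt = (0.014250)/0.25 = 0.0570
Δθ = θ'−θ = 0.215128;  (v·dt/L) = 11.3000·0.25/3.0 = 0.941667
tan δ = Δθ·L/(v·dt) = 0.228455  →  δ = 0.2246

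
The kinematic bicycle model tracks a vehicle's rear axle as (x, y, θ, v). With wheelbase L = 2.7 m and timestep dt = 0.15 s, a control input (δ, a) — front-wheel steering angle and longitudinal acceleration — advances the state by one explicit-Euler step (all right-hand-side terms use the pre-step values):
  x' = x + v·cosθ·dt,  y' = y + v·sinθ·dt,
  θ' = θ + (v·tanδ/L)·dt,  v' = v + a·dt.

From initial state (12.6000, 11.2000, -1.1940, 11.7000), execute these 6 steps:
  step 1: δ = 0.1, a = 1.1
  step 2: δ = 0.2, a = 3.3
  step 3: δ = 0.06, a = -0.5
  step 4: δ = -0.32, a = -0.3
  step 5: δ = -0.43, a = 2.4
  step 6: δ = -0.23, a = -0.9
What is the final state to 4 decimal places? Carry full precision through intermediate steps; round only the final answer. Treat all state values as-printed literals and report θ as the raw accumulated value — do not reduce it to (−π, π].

(16.9304, 1.3193, -1.6558, 12.4650)

after step 1 (δ=0.1, a=1.1): (13.245741, 9.568116, -1.128782, 11.865000)
after step 2 (δ=0.2, a=3.3): (14.007048, 7.959415, -0.995163, 12.360000)
after step 3 (δ=0.06, a=-0.5): (15.016303, 6.404191, -0.953913, 12.285000)
after step 4 (δ=-0.32, a=-0.3): (16.082326, 4.901087, -1.180087, 12.240000)
after step 5 (δ=-0.43, a=2.4): (16.781557, 3.203449, -1.491949, 12.600000)
after step 6 (δ=-0.23, a=-0.9): (16.930424, 1.319321, -1.655849, 12.465000)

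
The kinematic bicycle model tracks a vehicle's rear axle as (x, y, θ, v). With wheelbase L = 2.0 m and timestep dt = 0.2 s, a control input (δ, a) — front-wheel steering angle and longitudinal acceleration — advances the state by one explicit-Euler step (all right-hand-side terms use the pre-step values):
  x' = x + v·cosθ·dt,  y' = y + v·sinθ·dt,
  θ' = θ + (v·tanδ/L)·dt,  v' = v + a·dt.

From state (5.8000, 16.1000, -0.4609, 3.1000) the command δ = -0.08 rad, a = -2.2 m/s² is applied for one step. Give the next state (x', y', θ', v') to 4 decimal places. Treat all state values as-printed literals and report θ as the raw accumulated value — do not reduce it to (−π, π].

x' = 5.8000 + 3.1000·cos(-0.4609)·0.2 = 6.3553
y' = 16.1000 + 3.1000·sin(-0.4609)·0.2 = 15.8243
θ' = -0.4609 + (3.1000/2.0)·tan(-0.08)·0.2 = -0.4858
v' = 3.1000 − 2.2000·0.2 = 2.6600

(6.3553, 15.8243, -0.4858, 2.6600)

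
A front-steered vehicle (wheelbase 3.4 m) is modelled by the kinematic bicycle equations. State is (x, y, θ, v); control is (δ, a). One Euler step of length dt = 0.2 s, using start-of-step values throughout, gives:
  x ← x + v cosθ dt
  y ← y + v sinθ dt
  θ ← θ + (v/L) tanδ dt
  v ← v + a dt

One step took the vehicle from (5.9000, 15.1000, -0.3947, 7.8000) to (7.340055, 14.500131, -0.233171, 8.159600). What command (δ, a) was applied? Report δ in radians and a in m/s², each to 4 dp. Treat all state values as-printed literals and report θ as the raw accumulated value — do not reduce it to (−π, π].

a = (v'−v)/dt = (0.359600)/0.2 = 1.7980
Δθ = θ'−θ = 0.161529;  (v·dt/L) = 7.8000·0.2/3.4 = 0.458824
tan δ = Δθ·L/(v·dt) = 0.352050  →  δ = 0.3385

δ = 0.3385, a = 1.7980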